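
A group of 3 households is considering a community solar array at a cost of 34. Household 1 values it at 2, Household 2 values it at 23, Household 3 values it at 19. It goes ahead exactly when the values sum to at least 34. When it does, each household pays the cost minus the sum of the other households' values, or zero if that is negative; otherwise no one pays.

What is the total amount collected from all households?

Total value 44 ≥ cost 34, so it is built.
Household 1: others sum to 42; max(0, 34 - 42) = 0.
Household 2: others sum to 21; max(0, 34 - 21) = 13.
Household 3: others sum to 25; max(0, 34 - 25) = 9.
Total collected = 0 + 13 + 9 = 22.

22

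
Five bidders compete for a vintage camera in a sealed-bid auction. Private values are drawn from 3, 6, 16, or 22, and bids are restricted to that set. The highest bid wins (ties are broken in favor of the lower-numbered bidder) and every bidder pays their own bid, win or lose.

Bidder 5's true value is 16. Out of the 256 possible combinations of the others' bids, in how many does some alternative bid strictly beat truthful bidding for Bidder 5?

Others bid (3, 3, 3, 3): truth gives 0; bid 6 gives 10 > 0. Violating.
Others bid (3, 3, 3, 16): truth gives -16; bid 3 gives -3 > -16. Violating.
Others bid (3, 3, 3, 22): truth gives -16; bid 3 gives -3 > -16. Violating.
Others bid (3, 3, 6, 16): truth gives -16; bid 3 gives -3 > -16. Violating.
Others bid (3, 3, 3, 6): truth gives 0; no alternative beats it.
Others bid (3, 3, 6, 3): truth gives 0; no alternative beats it.
(Checking all 256 profiles: 241 have a profitable deviation, 15 do not.)

241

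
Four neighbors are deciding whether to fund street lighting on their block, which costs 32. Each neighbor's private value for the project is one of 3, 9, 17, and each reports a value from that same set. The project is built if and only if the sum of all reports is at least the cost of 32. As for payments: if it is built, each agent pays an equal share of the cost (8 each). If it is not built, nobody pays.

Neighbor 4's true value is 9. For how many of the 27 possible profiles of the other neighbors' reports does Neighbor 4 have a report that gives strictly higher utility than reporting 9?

Others report (3, 3, 9): truth gives 0; report 17 gives 1 > 0. Violating.
Others report (3, 9, 3): truth gives 0; report 17 gives 1 > 0. Violating.
Others report (3, 9, 9): truth gives 0; report 17 gives 1 > 0. Violating.
Others report (9, 3, 3): truth gives 0; report 17 gives 1 > 0. Violating.
Others report (3, 3, 3): truth gives 0; no alternative beats it.
Others report (3, 3, 17): truth gives 1; no alternative beats it.
(Checking all 27 profiles: 6 have a profitable deviation, 21 do not.)

6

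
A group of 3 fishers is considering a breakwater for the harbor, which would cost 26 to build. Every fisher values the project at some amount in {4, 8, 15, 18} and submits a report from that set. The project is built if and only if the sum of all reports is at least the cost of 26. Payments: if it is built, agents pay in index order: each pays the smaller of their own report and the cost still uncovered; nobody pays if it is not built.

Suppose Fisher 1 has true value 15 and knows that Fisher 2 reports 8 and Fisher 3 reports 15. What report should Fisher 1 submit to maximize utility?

Report 4: project built, pays 4, utility 15 - 4 = 11.
Report 8: project built, pays 8, utility 15 - 8 = 7.
Report 15: project built, pays 15, utility 15 - 15 = 0.
Report 18: project built, pays 18, utility 15 - 18 = -3.
The best choice is 4 with utility 11.

4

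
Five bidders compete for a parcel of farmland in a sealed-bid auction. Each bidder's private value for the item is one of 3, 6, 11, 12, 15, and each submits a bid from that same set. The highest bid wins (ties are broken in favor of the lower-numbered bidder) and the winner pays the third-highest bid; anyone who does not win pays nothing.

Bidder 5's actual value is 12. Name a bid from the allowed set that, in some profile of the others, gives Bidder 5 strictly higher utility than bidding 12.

15

Suppose Bidder 1 bids 3, Bidder 2 bids 3, Bidder 3 bids 3 and Bidder 4 bids 12.
Bid 12: loses, pays 0, utility 0.
Bid 15: wins, pays 3, utility 12 - 3 = 9.
So bidding 15 beats truth here (9 > 0).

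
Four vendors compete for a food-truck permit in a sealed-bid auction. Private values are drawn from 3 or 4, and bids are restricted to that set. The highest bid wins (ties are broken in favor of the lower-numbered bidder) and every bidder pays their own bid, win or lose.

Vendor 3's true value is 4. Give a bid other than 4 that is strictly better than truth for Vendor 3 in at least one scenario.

Suppose Vendor 1 bids 3, Vendor 2 bids 4 and Vendor 4 bids 3.
Bid 4: loses but pays 4, utility -4.
Bid 3: loses but pays 3, utility -3.
So bidding 3 beats truth here (-3 > -4).

3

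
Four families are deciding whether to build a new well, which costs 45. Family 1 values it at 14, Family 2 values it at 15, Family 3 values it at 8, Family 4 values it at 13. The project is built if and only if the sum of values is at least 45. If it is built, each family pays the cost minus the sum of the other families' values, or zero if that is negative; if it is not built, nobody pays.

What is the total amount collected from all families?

30

Total value 50 ≥ cost 45, so it is built.
Family 1: others sum to 36; max(0, 45 - 36) = 9.
Family 2: others sum to 35; max(0, 45 - 35) = 10.
Family 3: others sum to 42; max(0, 45 - 42) = 3.
Family 4: others sum to 37; max(0, 45 - 37) = 8.
Total collected = 9 + 10 + 3 + 8 = 30.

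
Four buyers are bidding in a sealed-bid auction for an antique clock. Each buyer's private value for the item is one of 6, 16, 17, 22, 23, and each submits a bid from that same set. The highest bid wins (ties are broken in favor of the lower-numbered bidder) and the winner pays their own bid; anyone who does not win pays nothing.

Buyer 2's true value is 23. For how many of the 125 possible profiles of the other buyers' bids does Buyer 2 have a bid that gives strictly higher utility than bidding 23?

Others bid (6, 6, 6): truth gives 0; bid 16 gives 7 > 0. Violating.
Others bid (6, 6, 16): truth gives 0; bid 16 gives 7 > 0. Violating.
Others bid (6, 6, 17): truth gives 0; bid 17 gives 6 > 0. Violating.
Others bid (6, 6, 22): truth gives 0; bid 22 gives 1 > 0. Violating.
Others bid (6, 6, 23): truth gives 0; no alternative beats it.
Others bid (6, 16, 23): truth gives 0; no alternative beats it.
(Checking all 125 profiles: 48 have a profitable deviation, 77 do not.)

48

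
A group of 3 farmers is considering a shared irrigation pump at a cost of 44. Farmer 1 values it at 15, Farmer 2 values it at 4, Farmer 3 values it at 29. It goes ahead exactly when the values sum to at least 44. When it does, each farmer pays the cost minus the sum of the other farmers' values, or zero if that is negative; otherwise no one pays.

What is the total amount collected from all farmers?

Total value 48 ≥ cost 44, so it is built.
Farmer 1: others sum to 33; max(0, 44 - 33) = 11.
Farmer 2: others sum to 44; max(0, 44 - 44) = 0.
Farmer 3: others sum to 19; max(0, 44 - 19) = 25.
Total collected = 11 + 0 + 25 = 36.

36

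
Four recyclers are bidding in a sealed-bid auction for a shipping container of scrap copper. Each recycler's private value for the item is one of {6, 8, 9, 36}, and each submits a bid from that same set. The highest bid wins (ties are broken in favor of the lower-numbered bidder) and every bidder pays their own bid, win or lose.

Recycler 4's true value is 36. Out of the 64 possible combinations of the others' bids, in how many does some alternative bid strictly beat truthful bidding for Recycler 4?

45

Others bid (6, 6, 6): truth gives 0; bid 8 gives 28 > 0. Violating.
Others bid (6, 6, 8): truth gives 0; bid 9 gives 27 > 0. Violating.
Others bid (6, 6, 36): truth gives -36; bid 6 gives -6 > -36. Violating.
Others bid (6, 8, 6): truth gives 0; bid 9 gives 27 > 0. Violating.
Others bid (6, 6, 9): truth gives 0; no alternative beats it.
Others bid (6, 8, 9): truth gives 0; no alternative beats it.
(Checking all 64 profiles: 45 have a profitable deviation, 19 do not.)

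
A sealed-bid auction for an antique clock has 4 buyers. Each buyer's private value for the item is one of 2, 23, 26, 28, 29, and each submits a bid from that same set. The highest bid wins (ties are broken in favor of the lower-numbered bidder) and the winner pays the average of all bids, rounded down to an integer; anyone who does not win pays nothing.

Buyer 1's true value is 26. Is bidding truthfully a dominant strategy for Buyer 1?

Consider the case where Buyer 2 bids 2, Buyer 3 bids 2 and Buyer 4 bids 2.
Truthful bid 26: wins, pays 8, utility 26 - 8 = 18.
Bid 2 instead: wins, pays 2, utility 26 - 2 = 24.
Since 24 > 18, bidding 2 is strictly better here, so truthful bidding is not dominant.

No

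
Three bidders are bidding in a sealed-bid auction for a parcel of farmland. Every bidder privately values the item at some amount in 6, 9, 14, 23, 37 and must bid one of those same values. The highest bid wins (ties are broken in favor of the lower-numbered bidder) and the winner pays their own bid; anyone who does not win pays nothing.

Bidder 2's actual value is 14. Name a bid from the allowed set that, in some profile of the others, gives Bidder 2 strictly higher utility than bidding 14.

9

Suppose Bidder 1 bids 6 and Bidder 3 bids 6.
Bid 14: wins, pays 14, utility 14 - 14 = 0.
Bid 9: wins, pays 9, utility 14 - 9 = 5.
So bidding 9 beats truth here (5 > 0).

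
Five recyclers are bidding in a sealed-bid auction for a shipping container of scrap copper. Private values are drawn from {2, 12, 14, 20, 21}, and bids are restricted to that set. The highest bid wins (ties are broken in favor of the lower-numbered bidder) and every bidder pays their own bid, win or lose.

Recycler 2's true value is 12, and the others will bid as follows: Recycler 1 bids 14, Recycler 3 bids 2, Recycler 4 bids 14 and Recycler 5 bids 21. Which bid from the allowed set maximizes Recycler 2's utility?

Bid 2: loses but pays 2, utility -2.
Bid 12: loses but pays 12, utility -12.
Bid 14: loses but pays 14, utility -14.
Bid 20: loses but pays 20, utility -20.
Bid 21: wins, pays 21, utility 12 - 21 = -9.
The best choice is 2 with utility -2.

2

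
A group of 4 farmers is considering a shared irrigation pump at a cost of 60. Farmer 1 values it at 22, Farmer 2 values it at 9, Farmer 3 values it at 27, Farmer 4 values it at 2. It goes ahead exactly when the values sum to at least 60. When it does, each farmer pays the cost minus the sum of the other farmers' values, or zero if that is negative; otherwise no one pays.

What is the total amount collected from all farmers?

60

Total value 60 ≥ cost 60, so it is built.
Farmer 1: others sum to 38; max(0, 60 - 38) = 22.
Farmer 2: others sum to 51; max(0, 60 - 51) = 9.
Farmer 3: others sum to 33; max(0, 60 - 33) = 27.
Farmer 4: others sum to 58; max(0, 60 - 58) = 2.
Total collected = 22 + 9 + 27 + 2 = 60.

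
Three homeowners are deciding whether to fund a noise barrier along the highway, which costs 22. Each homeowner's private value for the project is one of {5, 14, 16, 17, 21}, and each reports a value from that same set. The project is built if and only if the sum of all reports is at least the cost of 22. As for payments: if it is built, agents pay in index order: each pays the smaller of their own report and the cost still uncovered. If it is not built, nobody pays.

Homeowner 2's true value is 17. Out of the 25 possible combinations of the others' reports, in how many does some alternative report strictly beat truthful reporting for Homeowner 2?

Others report (5, 5): truth gives 0; report 14 gives 3 > 0. Violating.
Others report (5, 14): truth gives 0; report 5 gives 12 > 0. Violating.
Others report (5, 16): truth gives 0; report 5 gives 12 > 0. Violating.
Others report (5, 17): truth gives 0; report 5 gives 12 > 0. Violating.
Others report (17, 5): truth gives 12; no alternative beats it.
Others report (17, 14): truth gives 12; no alternative beats it.
(Checking all 25 profiles: 15 have a profitable deviation, 10 do not.)

15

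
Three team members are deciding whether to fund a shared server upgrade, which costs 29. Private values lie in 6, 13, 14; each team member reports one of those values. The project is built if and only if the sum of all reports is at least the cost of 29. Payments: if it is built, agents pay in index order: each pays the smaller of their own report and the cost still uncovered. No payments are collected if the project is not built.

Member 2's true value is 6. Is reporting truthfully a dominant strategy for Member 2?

Yes

Check each profile of the others' reports and compare truth against every alternative report.
Others report (6, 13): truth gives 0, best alternative gives -7.
Others report (6, 14): truth gives 0, best alternative gives -7.
Others report (13, 6): truth gives 0, best alternative gives -7.
Others report (13, 13): truth gives 0, best alternative gives -7.
Others report (13, 14): truth gives 0, best alternative gives -7.
Others report (14, 6): truth gives 0, best alternative gives -7.
(Remaining 3 profiles checked similarly; truth is weakly best in each.)
In every case the truthful report is at least as good as any alternative, so it is a dominant strategy.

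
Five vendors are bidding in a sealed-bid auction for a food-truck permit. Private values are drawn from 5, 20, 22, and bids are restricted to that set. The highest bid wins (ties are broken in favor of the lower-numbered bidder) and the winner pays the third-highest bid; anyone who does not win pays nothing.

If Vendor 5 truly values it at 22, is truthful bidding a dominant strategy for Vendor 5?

Yes

Check each profile of the others' bids and compare truth against every alternative bid.
Others bid (5, 5, 5, 20): truth gives 17, best alternative gives 0.
Others bid (5, 5, 20, 5): truth gives 17, best alternative gives 0.
Others bid (5, 20, 5, 5): truth gives 17, best alternative gives 0.
Others bid (20, 5, 5, 5): truth gives 17, best alternative gives 0.
Others bid (5, 5, 20, 20): truth gives 2, best alternative gives 0.
Others bid (5, 20, 5, 20): truth gives 2, best alternative gives 0.
(Remaining 75 profiles checked similarly; truth is weakly best in each.)
In every case the truthful bid is at least as good as any alternative, so it is a dominant strategy.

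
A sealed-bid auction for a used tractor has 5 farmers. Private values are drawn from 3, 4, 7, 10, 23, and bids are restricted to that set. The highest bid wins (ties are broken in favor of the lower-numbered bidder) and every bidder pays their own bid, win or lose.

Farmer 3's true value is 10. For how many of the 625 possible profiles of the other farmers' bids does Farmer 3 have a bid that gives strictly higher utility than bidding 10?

517

Others bid (3, 3, 3, 3): truth gives 0; bid 4 gives 6 > 0. Violating.
Others bid (3, 3, 3, 4): truth gives 0; bid 4 gives 6 > 0. Violating.
Others bid (3, 3, 3, 7): truth gives 0; bid 7 gives 3 > 0. Violating.
Others bid (3, 3, 3, 23): truth gives -10; bid 3 gives -3 > -10. Violating.
Others bid (3, 3, 3, 10): truth gives 0; no alternative beats it.
Others bid (3, 3, 4, 10): truth gives 0; no alternative beats it.
(Checking all 625 profiles: 517 have a profitable deviation, 108 do not.)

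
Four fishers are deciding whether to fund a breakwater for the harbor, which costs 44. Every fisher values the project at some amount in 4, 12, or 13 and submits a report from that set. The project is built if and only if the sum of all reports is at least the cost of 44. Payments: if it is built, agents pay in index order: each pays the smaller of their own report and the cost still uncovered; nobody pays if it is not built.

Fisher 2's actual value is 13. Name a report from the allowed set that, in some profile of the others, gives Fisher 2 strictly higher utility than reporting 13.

12

Suppose Fisher 1 reports 12, Fisher 3 reports 12 and Fisher 4 reports 12.
Report 13: project built, pays 13, utility 13 - 13 = 0.
Report 12: project built, pays 12, utility 13 - 12 = 1.
So reporting 12 beats truth here (1 > 0).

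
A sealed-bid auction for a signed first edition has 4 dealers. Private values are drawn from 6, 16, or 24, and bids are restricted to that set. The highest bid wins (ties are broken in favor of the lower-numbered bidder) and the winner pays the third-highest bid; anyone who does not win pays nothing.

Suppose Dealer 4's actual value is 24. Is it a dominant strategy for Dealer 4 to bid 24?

Yes

Check each profile of the others' bids and compare truth against every alternative bid.
Others bid (6, 6, 16): truth gives 18, best alternative gives 0.
Others bid (6, 16, 6): truth gives 18, best alternative gives 0.
Others bid (16, 6, 6): truth gives 18, best alternative gives 0.
Others bid (6, 16, 16): truth gives 8, best alternative gives 0.
Others bid (16, 6, 16): truth gives 8, best alternative gives 0.
Others bid (16, 16, 6): truth gives 8, best alternative gives 0.
(Remaining 21 profiles checked similarly; truth is weakly best in each.)
In every case the truthful bid is at least as good as any alternative, so it is a dominant strategy.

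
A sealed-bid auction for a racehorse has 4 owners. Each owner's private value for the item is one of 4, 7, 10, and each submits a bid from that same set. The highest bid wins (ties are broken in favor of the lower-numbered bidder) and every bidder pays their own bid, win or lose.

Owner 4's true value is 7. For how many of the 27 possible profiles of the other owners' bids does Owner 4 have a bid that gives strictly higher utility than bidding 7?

Others bid (4, 4, 7): truth gives -7; bid 10 gives -3 > -7. Violating.
Others bid (4, 4, 10): truth gives -7; bid 4 gives -4 > -7. Violating.
Others bid (4, 7, 4): truth gives -7; bid 10 gives -3 > -7. Violating.
Others bid (4, 7, 7): truth gives -7; bid 10 gives -3 > -7. Violating.
Others bid (4, 4, 4): truth gives 0; no alternative beats it.
(Checking all 27 profiles: 26 have a profitable deviation, 1 does not.)

26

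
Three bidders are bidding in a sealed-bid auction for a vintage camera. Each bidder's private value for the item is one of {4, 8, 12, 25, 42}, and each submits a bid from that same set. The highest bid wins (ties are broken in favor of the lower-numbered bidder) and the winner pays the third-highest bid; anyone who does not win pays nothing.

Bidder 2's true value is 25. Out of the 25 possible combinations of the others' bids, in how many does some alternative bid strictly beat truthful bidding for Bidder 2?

Others bid (4, 42): truth gives 0; bid 42 gives 21 > 0. Violating.
Others bid (8, 42): truth gives 0; bid 42 gives 17 > 0. Violating.
Others bid (12, 42): truth gives 0; bid 42 gives 13 > 0. Violating.
Others bid (25, 4): truth gives 0; bid 42 gives 21 > 0. Violating.
Others bid (4, 4): truth gives 21; no alternative beats it.
Others bid (4, 8): truth gives 21; no alternative beats it.
(Checking all 25 profiles: 6 have a profitable deviation, 19 do not.)

6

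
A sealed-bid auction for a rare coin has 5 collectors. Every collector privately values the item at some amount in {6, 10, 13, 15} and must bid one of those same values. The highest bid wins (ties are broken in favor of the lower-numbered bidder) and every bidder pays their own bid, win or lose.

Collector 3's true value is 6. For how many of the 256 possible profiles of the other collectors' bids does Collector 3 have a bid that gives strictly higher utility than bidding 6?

4

Others bid (6, 6, 6, 6): truth gives -6; bid 10 gives -4 > -6. Violating.
Others bid (6, 6, 6, 10): truth gives -6; bid 10 gives -4 > -6. Violating.
Others bid (6, 6, 10, 6): truth gives -6; bid 10 gives -4 > -6. Violating.
Others bid (6, 6, 10, 10): truth gives -6; bid 10 gives -4 > -6. Violating.
Others bid (6, 6, 6, 13): truth gives -6; no alternative beats it.
Others bid (6, 6, 6, 15): truth gives -6; no alternative beats it.
(Checking all 256 profiles: 4 have a profitable deviation, 252 do not.)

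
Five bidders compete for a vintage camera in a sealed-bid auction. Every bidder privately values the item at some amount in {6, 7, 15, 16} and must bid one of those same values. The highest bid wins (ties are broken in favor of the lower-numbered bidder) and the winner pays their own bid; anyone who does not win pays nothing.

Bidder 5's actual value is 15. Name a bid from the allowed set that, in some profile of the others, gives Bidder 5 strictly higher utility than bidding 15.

Suppose Bidder 1 bids 6, Bidder 2 bids 6, Bidder 3 bids 6 and Bidder 4 bids 6.
Bid 15: wins, pays 15, utility 15 - 15 = 0.
Bid 7: wins, pays 7, utility 15 - 7 = 8.
So bidding 7 beats truth here (8 > 0).

7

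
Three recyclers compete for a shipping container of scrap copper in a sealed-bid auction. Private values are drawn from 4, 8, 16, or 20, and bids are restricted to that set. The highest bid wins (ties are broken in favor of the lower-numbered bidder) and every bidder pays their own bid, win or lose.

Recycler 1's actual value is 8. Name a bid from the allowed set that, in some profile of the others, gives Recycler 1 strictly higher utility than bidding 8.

Suppose Recycler 2 bids 4 and Recycler 3 bids 4.
Bid 8: wins, pays 8, utility 8 - 8 = 0.
Bid 4: wins, pays 4, utility 8 - 4 = 4.
So bidding 4 beats truth here (4 > 0).

4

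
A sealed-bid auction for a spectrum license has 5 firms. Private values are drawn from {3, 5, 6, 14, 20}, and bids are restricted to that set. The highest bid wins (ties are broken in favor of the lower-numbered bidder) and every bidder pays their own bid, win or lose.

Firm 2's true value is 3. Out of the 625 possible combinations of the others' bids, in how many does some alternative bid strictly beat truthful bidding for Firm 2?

8

Others bid (3, 3, 3, 3): truth gives -3; bid 5 gives -2 > -3. Violating.
Others bid (3, 3, 3, 5): truth gives -3; bid 5 gives -2 > -3. Violating.
Others bid (3, 3, 5, 3): truth gives -3; bid 5 gives -2 > -3. Violating.
Others bid (3, 3, 5, 5): truth gives -3; bid 5 gives -2 > -3. Violating.
Others bid (3, 3, 3, 6): truth gives -3; no alternative beats it.
Others bid (3, 3, 3, 14): truth gives -3; no alternative beats it.
(Checking all 625 profiles: 8 have a profitable deviation, 617 do not.)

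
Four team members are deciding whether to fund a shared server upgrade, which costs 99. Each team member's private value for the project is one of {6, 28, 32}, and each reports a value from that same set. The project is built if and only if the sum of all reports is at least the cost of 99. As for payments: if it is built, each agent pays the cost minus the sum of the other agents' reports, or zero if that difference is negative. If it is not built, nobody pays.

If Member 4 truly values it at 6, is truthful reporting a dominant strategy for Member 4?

Check each profile of the others' reports and compare truth against every alternative report.
Others report (28, 28, 28): truth gives 0, best alternative gives -9.
Others report (28, 28, 32): truth gives 0, best alternative gives -5.
Others report (28, 32, 28): truth gives 0, best alternative gives -5.
Others report (32, 28, 28): truth gives 0, best alternative gives -5.
Others report (28, 32, 32): truth gives 0, best alternative gives -1.
Others report (32, 28, 32): truth gives 0, best alternative gives -1.
(Remaining 21 profiles checked similarly; truth is weakly best in each.)
In every case the truthful report is at least as good as any alternative, so it is a dominant strategy.

Yes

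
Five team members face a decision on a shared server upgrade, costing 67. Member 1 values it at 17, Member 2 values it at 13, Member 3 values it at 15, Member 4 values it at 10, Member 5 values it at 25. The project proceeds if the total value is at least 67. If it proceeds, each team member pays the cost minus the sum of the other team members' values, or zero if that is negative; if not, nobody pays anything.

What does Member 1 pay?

4

Total value 80 ≥ cost 67, so the project is built.
The other team members' values sum to 63.
Cost minus that sum is 67 - 63 = 4.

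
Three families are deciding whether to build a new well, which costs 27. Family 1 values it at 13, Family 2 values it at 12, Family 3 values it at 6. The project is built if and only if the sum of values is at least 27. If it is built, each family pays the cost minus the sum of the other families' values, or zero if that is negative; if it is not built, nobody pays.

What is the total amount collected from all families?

Total value 31 ≥ cost 27, so it is built.
Family 1: others sum to 18; max(0, 27 - 18) = 9.
Family 2: others sum to 19; max(0, 27 - 19) = 8.
Family 3: others sum to 25; max(0, 27 - 25) = 2.
Total collected = 9 + 8 + 2 = 19.

19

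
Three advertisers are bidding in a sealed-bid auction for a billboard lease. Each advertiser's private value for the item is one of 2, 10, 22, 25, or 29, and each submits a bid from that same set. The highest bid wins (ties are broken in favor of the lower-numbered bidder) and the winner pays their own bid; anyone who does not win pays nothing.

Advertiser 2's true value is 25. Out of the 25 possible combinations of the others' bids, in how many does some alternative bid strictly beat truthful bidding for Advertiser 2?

6

Others bid (2, 2): truth gives 0; bid 10 gives 15 > 0. Violating.
Others bid (2, 10): truth gives 0; bid 10 gives 15 > 0. Violating.
Others bid (2, 22): truth gives 0; bid 22 gives 3 > 0. Violating.
Others bid (10, 2): truth gives 0; bid 22 gives 3 > 0. Violating.
Others bid (2, 25): truth gives 0; no alternative beats it.
Others bid (2, 29): truth gives 0; no alternative beats it.
(Checking all 25 profiles: 6 have a profitable deviation, 19 do not.)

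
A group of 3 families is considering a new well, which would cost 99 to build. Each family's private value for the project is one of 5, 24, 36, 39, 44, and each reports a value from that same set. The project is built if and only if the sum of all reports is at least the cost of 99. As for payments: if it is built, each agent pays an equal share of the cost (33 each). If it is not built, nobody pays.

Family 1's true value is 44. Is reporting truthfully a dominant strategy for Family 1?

Check each profile of the others' reports and compare truth against every alternative report.
Others report (24, 36): truth gives 11, best alternative gives 11.
Others report (24, 39): truth gives 11, best alternative gives 11.
Others report (24, 44): truth gives 11, best alternative gives 11.
Others report (36, 24): truth gives 11, best alternative gives 11.
Others report (36, 36): truth gives 11, best alternative gives 11.
Others report (36, 39): truth gives 11, best alternative gives 11.
(Remaining 19 profiles checked similarly; truth is weakly best in each.)
In every case the truthful report is at least as good as any alternative, so it is a dominant strategy.

Yes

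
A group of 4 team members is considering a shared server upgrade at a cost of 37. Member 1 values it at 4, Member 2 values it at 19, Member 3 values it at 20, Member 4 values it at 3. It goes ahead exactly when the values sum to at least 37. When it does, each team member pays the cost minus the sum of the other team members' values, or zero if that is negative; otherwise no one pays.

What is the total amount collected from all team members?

21

Total value 46 ≥ cost 37, so it is built.
Member 1: others sum to 42; max(0, 37 - 42) = 0.
Member 2: others sum to 27; max(0, 37 - 27) = 10.
Member 3: others sum to 26; max(0, 37 - 26) = 11.
Member 4: others sum to 43; max(0, 37 - 43) = 0.
Total collected = 0 + 10 + 11 + 0 = 21.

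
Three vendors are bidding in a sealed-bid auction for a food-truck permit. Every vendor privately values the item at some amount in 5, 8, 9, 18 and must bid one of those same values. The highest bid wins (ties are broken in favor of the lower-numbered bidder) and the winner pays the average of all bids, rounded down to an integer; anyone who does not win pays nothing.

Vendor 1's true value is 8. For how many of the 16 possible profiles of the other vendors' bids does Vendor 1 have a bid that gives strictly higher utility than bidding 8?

3

Others bid (5, 5): truth gives 2; bid 5 gives 3 > 2. Violating.
Others bid (5, 9): truth gives 0; bid 9 gives 1 > 0. Violating.
Others bid (9, 5): truth gives 0; bid 9 gives 1 > 0. Violating.
Others bid (5, 8): truth gives 1; no alternative beats it.
Others bid (5, 18): truth gives 0; no alternative beats it.
(Checking all 16 profiles: 3 have a profitable deviation, 13 do not.)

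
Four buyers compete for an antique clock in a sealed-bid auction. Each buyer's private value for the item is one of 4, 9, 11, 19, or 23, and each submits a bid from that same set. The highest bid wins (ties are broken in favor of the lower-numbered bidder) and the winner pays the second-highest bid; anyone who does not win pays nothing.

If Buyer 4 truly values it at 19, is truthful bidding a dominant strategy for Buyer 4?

Yes

Check each profile of the others' bids and compare truth against every alternative bid.
Others bid (4, 4, 4): truth gives 15, best alternative gives 15.
Others bid (4, 4, 9): truth gives 10, best alternative gives 10.
Others bid (4, 9, 4): truth gives 10, best alternative gives 10.
Others bid (4, 9, 9): truth gives 10, best alternative gives 10.
Others bid (9, 4, 4): truth gives 10, best alternative gives 10.
Others bid (9, 4, 9): truth gives 10, best alternative gives 10.
(Remaining 119 profiles checked similarly; truth is weakly best in each.)
In every case the truthful bid is at least as good as any alternative, so it is a dominant strategy.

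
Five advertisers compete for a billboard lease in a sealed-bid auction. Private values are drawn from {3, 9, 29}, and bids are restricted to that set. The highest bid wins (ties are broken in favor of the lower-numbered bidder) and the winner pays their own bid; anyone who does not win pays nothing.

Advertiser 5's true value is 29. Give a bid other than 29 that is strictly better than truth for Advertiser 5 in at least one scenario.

9

Suppose Advertiser 1 bids 3, Advertiser 2 bids 3, Advertiser 3 bids 3 and Advertiser 4 bids 3.
Bid 29: wins, pays 29, utility 29 - 29 = 0.
Bid 9: wins, pays 9, utility 29 - 9 = 20.
So bidding 9 beats truth here (20 > 0).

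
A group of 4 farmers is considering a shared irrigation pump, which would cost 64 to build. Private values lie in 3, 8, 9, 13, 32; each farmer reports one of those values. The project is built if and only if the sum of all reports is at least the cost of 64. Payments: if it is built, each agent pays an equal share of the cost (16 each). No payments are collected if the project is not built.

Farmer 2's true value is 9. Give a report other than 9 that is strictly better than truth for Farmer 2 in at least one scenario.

3

Suppose Farmer 1 reports 13, Farmer 3 reports 13 and Farmer 4 reports 32.
Report 9: project built, pays 16, utility 9 - 16 = -7.
Report 3: project not built, utility 0.
So reporting 3 beats truth here (0 > -7).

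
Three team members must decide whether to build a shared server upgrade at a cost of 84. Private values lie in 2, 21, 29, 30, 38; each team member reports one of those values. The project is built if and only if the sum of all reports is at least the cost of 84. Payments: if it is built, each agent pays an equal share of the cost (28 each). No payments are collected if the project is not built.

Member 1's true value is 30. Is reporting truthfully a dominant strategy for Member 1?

No

Consider the case where Member 2 reports 21 and Member 3 reports 29.
Truthful report 30: project not built, utility 0.
Report 38 instead: project built, pays 28, utility 30 - 28 = 2.
Since 2 > 0, reporting 38 is strictly better here, so truthful reporting is not dominant.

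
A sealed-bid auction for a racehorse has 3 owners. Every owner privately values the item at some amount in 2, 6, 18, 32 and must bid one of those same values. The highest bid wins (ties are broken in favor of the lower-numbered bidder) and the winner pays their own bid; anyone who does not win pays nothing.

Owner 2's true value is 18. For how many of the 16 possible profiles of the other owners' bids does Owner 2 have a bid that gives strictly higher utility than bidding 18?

2

Others bid (2, 2): truth gives 0; bid 6 gives 12 > 0. Violating.
Others bid (2, 6): truth gives 0; bid 6 gives 12 > 0. Violating.
Others bid (2, 18): truth gives 0; no alternative beats it.
Others bid (2, 32): truth gives 0; no alternative beats it.
(Checking all 16 profiles: 2 have a profitable deviation, 14 do not.)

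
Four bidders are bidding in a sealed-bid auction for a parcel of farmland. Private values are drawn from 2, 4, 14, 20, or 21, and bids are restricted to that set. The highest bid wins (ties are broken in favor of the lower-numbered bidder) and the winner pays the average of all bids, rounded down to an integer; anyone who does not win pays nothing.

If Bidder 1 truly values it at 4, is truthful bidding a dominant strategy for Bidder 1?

Check each profile of the others' bids and compare truth against every alternative bid.
Others bid (2, 2, 4): truth gives 1, best alternative gives 0.
Others bid (2, 4, 2): truth gives 1, best alternative gives 0.
Others bid (2, 4, 4): truth gives 1, best alternative gives 0.
Others bid (4, 2, 2): truth gives 1, best alternative gives 0.
Others bid (4, 2, 4): truth gives 1, best alternative gives 0.
Others bid (4, 4, 2): truth gives 1, best alternative gives 0.
(Remaining 119 profiles checked similarly; truth is weakly best in each.)
In every case the truthful bid is at least as good as any alternative, so it is a dominant strategy.

Yes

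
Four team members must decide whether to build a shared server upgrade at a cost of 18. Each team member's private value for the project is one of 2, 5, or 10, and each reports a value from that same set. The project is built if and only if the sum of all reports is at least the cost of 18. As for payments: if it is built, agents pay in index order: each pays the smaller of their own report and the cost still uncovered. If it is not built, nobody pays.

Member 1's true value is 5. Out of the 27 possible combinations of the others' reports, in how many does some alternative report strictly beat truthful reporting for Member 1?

Others report (2, 5, 10): truth gives 0; report 2 gives 3 > 0. Violating.
Others report (2, 10, 5): truth gives 0; report 2 gives 3 > 0. Violating.
Others report (2, 10, 10): truth gives 0; report 2 gives 3 > 0. Violating.
Others report (5, 2, 10): truth gives 0; report 2 gives 3 > 0. Violating.
Others report (2, 2, 2): truth gives 0; no alternative beats it.
Others report (2, 2, 5): truth gives 0; no alternative beats it.
(Checking all 27 profiles: 16 have a profitable deviation, 11 do not.)

16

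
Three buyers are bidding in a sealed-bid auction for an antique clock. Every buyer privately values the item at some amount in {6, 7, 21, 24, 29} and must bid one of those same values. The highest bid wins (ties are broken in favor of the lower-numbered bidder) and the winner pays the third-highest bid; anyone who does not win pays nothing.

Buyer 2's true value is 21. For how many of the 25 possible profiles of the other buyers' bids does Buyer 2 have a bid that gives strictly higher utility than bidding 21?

8

Others bid (6, 24): truth gives 0; bid 24 gives 15 > 0. Violating.
Others bid (6, 29): truth gives 0; bid 29 gives 15 > 0. Violating.
Others bid (7, 24): truth gives 0; bid 24 gives 14 > 0. Violating.
Others bid (7, 29): truth gives 0; bid 29 gives 14 > 0. Violating.
Others bid (6, 6): truth gives 15; no alternative beats it.
Others bid (6, 7): truth gives 15; no alternative beats it.
(Checking all 25 profiles: 8 have a profitable deviation, 17 do not.)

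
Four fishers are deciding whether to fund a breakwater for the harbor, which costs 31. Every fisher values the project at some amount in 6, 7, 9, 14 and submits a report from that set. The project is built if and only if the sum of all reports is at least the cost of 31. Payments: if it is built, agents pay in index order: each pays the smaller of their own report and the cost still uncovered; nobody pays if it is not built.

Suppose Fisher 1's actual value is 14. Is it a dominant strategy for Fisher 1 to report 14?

Consider the case where Fisher 2 reports 6, Fisher 3 reports 6 and Fisher 4 reports 14.
Truthful report 14: project built, pays 14, utility 14 - 14 = 0.
Report 6 instead: project built, pays 6, utility 14 - 6 = 8.
Since 8 > 0, reporting 6 is strictly better here, so truthful reporting is not dominant.

No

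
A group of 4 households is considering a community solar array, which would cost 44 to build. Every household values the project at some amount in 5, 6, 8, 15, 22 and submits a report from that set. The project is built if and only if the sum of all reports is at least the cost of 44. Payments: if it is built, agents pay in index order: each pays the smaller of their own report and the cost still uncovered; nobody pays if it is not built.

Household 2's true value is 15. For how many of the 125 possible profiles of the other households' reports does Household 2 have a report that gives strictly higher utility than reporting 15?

Others report (5, 15, 22): truth gives 0; report 5 gives 10 > 0. Violating.
Others report (5, 22, 15): truth gives 0; report 5 gives 10 > 0. Violating.
Others report (5, 22, 22): truth gives 0; report 5 gives 10 > 0. Violating.
Others report (6, 8, 22): truth gives 0; report 8 gives 7 > 0. Violating.
Others report (5, 5, 5): truth gives 0; no alternative beats it.
Others report (5, 5, 6): truth gives 0; no alternative beats it.
(Checking all 125 profiles: 50 have a profitable deviation, 75 do not.)

50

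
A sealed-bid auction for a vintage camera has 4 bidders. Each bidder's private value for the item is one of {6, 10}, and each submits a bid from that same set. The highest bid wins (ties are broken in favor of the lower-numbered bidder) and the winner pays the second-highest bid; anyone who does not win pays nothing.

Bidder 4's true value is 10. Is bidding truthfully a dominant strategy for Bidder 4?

Check each profile of the others' bids and compare truth against every alternative bid.
Others bid (6, 6, 6): truth gives 4, best alternative gives 0.
Others bid (6, 6, 10): truth gives 0, best alternative gives 0.
Others bid (6, 10, 6): truth gives 0, best alternative gives 0.
Others bid (6, 10, 10): truth gives 0, best alternative gives 0.
Others bid (10, 6, 6): truth gives 0, best alternative gives 0.
Others bid (10, 6, 10): truth gives 0, best alternative gives 0.
(Remaining 2 profiles checked similarly; truth is weakly best in each.)
In every case the truthful bid is at least as good as any alternative, so it is a dominant strategy.

Yes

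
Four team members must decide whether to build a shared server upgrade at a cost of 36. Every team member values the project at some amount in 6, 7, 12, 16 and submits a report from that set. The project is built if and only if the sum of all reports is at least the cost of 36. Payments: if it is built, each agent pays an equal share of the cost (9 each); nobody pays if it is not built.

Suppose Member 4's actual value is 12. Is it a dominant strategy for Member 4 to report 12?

No

Consider the case where Member 1 reports 6, Member 2 reports 7 and Member 3 reports 7.
Truthful report 12: project not built, utility 0.
Report 16 instead: project built, pays 9, utility 12 - 9 = 3.
Since 3 > 0, reporting 16 is strictly better here, so truthful reporting is not dominant.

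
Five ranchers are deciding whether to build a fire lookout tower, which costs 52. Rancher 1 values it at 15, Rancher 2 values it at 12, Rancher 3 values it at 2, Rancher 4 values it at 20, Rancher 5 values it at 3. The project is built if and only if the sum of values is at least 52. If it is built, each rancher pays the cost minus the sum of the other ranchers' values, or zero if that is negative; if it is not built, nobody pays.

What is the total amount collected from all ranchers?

Total value 52 ≥ cost 52, so it is built.
Rancher 1: others sum to 37; max(0, 52 - 37) = 15.
Rancher 2: others sum to 40; max(0, 52 - 40) = 12.
Rancher 3: others sum to 50; max(0, 52 - 50) = 2.
Rancher 4: others sum to 32; max(0, 52 - 32) = 20.
Rancher 5: others sum to 49; max(0, 52 - 49) = 3.
Total collected = 15 + 12 + 2 + 20 + 3 = 52.

52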